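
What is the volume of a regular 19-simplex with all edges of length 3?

Volume = 3^19 · √(20/2^19) / 19! ≈ 5.90119e-11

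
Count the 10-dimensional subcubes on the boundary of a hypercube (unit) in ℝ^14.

An n-cube has C(n,k)·2^(n-k) k-faces. Here C(14,10)·2^4 = 1001·16 = 16016.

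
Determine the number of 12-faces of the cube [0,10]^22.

Number of 12-faces = C(22,12) · 2^(22-12) = 646646 · 1024 = 662165504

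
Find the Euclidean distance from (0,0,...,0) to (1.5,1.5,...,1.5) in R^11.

||(1.5,1.5,...,1.5)|| = √(11)·1.5 ≈ 4.97494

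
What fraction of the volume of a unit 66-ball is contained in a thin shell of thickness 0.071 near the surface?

1 - (1-0.071)^66 ≈ 0.992255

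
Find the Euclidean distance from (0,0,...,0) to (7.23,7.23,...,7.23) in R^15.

Diagonal = √15 · 7.23 ≈ 28.0017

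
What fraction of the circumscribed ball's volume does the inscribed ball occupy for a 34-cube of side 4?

V_in/V_out = n^(-n/2) = 34^(-34/2) ≈ 9.22271e-27.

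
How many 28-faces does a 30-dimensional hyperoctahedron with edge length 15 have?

f_28(30-orthoplex) = 2^29 · (30 choose 29) = 16106127360.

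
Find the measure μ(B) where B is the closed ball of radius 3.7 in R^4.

V_4(3.7) = π^(4/2) · (3.7)^4 / Γ(4/2 + 1) ≈ 924.861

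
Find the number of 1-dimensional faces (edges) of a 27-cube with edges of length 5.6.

The 27-cube has n·2^(n-1) = 27·2^26 = 27·67108864 = 1811939328 edges.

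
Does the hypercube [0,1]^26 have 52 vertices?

False. The 26-cube has 2^26 = 67108864 vertices.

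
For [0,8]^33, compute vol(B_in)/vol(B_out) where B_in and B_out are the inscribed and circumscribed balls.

The radii are 8/2 and 8√33/2, so the volume ratio is (1/√33)^33 = 33^{-33/2} ≈ 8.80076e-26.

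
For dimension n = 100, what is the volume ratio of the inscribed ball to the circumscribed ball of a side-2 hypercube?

The radii are 2/2 and 2√100/2, so the volume ratio is (1/√100)^100 = 100^{-100/2} ≈ 1e-100.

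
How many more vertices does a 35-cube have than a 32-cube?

The 35-cube has 2^35 = 34359738368 vertices. The 32-cube has 2^32 = 4294967296 vertices. Difference: 34359738368 - 4294967296 = 30064771072.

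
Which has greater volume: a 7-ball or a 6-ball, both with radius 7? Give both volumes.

V_7(7) ≈ 3.89105e+06. V_6(7) ≈ 607976. The 7-ball is larger.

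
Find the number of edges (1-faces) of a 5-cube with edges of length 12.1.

An n-cube has C(n,k)·2^(n-k) k-faces. Here C(5,1)·2^4 = 5·16 = 80.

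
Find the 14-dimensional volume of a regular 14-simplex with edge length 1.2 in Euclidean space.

V_14 = √(15) · 1.2^14 / (14! · 2^(14/2)) ≈ 4.4562e-12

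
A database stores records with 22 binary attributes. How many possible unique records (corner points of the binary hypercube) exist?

Number of vertices = 2^22 = 4194304.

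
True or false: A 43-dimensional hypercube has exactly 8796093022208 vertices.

True. The 43-cube has 2^43 = 8796093022208 vertices.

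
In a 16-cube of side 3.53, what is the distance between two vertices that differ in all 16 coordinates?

||(3.53,3.53,...,3.53)|| = √(16)·3.53 = 14.12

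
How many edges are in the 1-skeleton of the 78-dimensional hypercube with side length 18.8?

An n-cube has n·2^(n-1) edges. With n = 78: 78·151115727451828646838272 = 11787026741242634453385216.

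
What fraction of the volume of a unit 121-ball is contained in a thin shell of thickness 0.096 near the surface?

Shell fraction = 1 - (1-0.096)^121 ≈ 0.9999950297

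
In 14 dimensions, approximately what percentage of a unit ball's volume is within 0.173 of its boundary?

1 - (1-0.173)^14 ≈ 0.930003 ≈ 93.00%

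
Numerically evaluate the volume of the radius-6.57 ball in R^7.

V_7(6.57) = π^(7/2) · (6.57)^7 / Γ(7/2 + 1) ≈ 2.49654e+06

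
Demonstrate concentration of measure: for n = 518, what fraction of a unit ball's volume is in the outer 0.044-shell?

1 - (1-0.044)^518 ≈ 1 - 7.537e-11 ≈ (100 - 7.54e-09)%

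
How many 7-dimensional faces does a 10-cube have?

f_7(10-cube) = (10 choose 7) · 2^3 = 960.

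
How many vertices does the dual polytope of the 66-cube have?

The vertices are ±e_1, ..., ±e_66, so there are 2·66 = 132.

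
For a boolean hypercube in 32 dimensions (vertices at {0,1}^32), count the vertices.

Each vertex is a binary string of length 32, so there are 2^32 = 4294967296.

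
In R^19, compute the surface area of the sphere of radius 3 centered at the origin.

S = n·V_n(r)/r = 19·V_19(3)/3 (volume-to-surface relation), giving 4897760256·π^9/425425 ≈ 3.43181e+08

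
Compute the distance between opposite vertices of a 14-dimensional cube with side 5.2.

d = √(5.2² + 5.2² + ... + 5.2²) [14 terms] = √(14·5.2²) = 5.2√14 ≈ 19.4566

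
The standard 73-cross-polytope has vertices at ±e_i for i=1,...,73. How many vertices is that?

An n-cross-polytope has 2n vertices; here n = 73, giving 146.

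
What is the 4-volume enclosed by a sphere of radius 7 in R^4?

V = 2401·π^2/2 ≈ 11848.5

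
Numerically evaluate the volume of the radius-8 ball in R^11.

V = 549755813888·π^5/10395 ≈ 1.61843e+10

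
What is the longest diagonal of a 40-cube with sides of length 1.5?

Diagonal = √40 · 1.5 ≈ 9.48683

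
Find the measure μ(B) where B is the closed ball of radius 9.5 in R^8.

V_8(9.5) = π^(8/2) · (9.5)^8 / Γ(8/2 + 1) = 16983563041·π^4/6144 ≈ 2.69263e+08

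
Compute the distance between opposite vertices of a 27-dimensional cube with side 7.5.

The space diagonal of an n-cube of side s is s√n. Here 7.5·√27 ≈ 38.9711.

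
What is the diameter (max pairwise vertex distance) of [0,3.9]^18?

d = √(3.9² + 3.9² + ... + 3.9²) [18 terms] = √(18·3.9²) = 3.9√18 ≈ 16.5463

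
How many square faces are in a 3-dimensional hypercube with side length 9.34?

Number of 2-faces = C(3,2) · 2^(3-2) = 3 · 2 = 6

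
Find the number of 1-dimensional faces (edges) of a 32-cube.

Number of 1-faces = C(32,1)·2^(32-1) = 32·2147483648 = 68719476736.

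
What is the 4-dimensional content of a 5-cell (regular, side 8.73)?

V = (8.73^4 / 4!) · √((4+1) / 2^4) ≈ 135.292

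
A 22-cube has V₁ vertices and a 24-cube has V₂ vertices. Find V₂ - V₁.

V₁ = 2^22 = 4194304. V₂ = 2^24 = 16777216. V₂ - V₁ = 12582912.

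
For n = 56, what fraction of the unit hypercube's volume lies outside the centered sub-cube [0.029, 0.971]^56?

Shell fraction = 1 - (1-0.058)^56 ≈ 0.964775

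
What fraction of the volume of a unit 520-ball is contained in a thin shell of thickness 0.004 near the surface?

V(inner)/V(outer) = ((1-0.004)/1)^520 ≈ 0.1244, so the shell fraction is 0.87559.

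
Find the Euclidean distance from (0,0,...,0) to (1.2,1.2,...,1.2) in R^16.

||(1.2,1.2,...,1.2)|| = √(16)·1.2 = 4.8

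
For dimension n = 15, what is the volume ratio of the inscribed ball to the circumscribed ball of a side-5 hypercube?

V_in/V_out = n^(-n/2) = 15^(-15/2) ≈ 1.51118e-09.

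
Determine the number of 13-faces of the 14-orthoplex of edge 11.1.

An n-cross-polytope has 2^(k+1)·C(n,k+1) k-faces. Here 2^14·C(14,14) = 16384·1 = 16384.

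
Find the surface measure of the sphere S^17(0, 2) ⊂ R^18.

S_18(2) = 2·π^(18/2)·(2)^17 / Γ(18/2) = 2048·π^9/315 ≈ 193806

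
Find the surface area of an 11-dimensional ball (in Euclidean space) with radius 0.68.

The surface area of an n-ball is 2π^(n/2) r^(n-1) / Γ(n/2). For n=11, r=0.68: 0.438114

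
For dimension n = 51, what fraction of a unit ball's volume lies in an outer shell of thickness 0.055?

1 - (1-0.055)^51 ≈ 0.94415 ≈ 94.42%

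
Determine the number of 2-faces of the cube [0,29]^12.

Number of 2-faces = C(12,2) · 2^(12-2) = 66 · 1024 = 67584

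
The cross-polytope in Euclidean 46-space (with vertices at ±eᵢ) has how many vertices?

The 46-dimensional cross-polytope has 2n = 2·46 = 92 vertices.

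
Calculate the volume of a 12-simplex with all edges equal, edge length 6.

V_12 = √(13) · 6^12 / (12! · 2^(12/2)) ≈ 0.256018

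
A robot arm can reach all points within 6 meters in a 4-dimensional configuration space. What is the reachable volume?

The n-ball volume is π^(n/2)·r^n/Γ(n/2+1). With n=4, r=6: V = 648·π^2 ≈ 6395.5.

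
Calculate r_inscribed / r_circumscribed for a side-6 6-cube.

Ratio = (s/2)/(s√6/2) = 6^(-1/2) ≈ 0.408248.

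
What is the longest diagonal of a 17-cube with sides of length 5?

The space diagonal of an n-cube of side s is s√n. Here 5·√17 ≈ 20.6155.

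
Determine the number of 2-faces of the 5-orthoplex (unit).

An n-cross-polytope has 2^(k+1)·C(n,k+1) k-faces. Here 2^3·C(5,3) = 8·10 = 80.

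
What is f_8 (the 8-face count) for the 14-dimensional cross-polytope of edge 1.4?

Number of 8-faces = 2^(8+1) · C(14,8+1) = 512 · 2002 = 1025024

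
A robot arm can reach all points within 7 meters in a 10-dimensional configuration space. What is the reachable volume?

Volume = π^{10/2}·(7)^10/Γ(6) = 282475249·π^5/120 ≈ 7.20358e+08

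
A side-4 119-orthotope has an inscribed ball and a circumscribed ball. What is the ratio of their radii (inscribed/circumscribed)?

r_in = 4/2 (half the side); r_out = 4√119/2 (half the diagonal). Ratio = 1/√119 ≈ 0.0916698.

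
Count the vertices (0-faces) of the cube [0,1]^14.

Each vertex is a binary string of length 14, so there are 2^14 = 16384.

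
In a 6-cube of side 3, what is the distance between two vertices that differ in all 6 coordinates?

d = √(3² + 3² + ... + 3²) [6 terms] = √(6·3²) = 3√6 ≈ 7.34847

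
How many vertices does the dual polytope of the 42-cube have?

The vertices are ±e_1, ..., ±e_42, so there are 2·42 = 84.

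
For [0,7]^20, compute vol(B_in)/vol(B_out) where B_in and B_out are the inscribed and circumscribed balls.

The radii are 7/2 and 7√20/2, so the volume ratio is (1/√20)^20 = 20^{-20/2} ≈ 9.76562e-14.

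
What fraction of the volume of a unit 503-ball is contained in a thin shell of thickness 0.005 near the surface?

V(inner)/V(outer) = ((1-0.005)/1)^503 ≈ 0.08035, so the shell fraction is 0.919646.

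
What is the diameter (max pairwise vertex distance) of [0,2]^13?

||(2,2,...,2)|| = √(13)·2 ≈ 7.2111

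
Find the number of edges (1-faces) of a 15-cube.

Choose 1 of 15 axes to span the face (C(15,1) = 15 ways), then fix each of the remaining 14 coordinates at one of its two extreme values (2^14 = 16384 ways): 15·16384 = 245760.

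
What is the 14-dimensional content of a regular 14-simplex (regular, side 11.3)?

V_14 = √(15) · 11.3^14 / (14! · 2^(14/2)) ≈ 192.099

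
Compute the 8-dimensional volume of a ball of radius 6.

V_8(6) = π^(8/2) · (6)^8 / Γ(8/2 + 1) = 69984·π^4 ≈ 6.81708e+06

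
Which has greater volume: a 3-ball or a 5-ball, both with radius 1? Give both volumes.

V_3(1) ≈ 4.18879. V_5(1) ≈ 5.26379. The 5-ball is larger.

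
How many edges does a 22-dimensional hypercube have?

An n-cube has n·2^(n-1) edges. With n = 22: 22·2097152 = 46137344.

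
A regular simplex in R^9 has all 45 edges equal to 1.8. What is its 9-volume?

V_9 = √(10) · 1.8^9 / (9! · 2^(9/2)) ≈ 7.63932e-05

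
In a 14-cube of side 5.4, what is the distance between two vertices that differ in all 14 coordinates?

Diagonal = √14 · 5.4 ≈ 20.2049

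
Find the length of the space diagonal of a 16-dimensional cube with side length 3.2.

d = √(3.2² + 3.2² + ... + 3.2²) [16 terms] = √(16·3.2²) = 3.2√16 = 12.8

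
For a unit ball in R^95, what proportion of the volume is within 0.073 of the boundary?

1 - (1-0.073)^95 ≈ 0.999254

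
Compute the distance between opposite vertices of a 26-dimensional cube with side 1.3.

||(1.3,1.3,...,1.3)|| = √(26)·1.3 ≈ 6.62873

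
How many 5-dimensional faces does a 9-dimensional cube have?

An n-cube has C(n,k)·2^(n-k) k-faces. Here C(9,5)·2^4 = 126·16 = 2016.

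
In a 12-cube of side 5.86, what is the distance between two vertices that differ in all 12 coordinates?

The space diagonal of an n-cube of side s is s√n. Here 5.86·√12 ≈ 20.2996.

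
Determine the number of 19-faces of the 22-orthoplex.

Each 19-face is the convex hull of 20 vertices, one chosen as ±e_i from each of 20 distinct axes: 2^20·C(22,20) = 242221056.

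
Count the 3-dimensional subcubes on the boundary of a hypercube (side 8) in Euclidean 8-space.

Number of 3-faces = C(8,3) · 2^(8-3) = 56 · 32 = 1792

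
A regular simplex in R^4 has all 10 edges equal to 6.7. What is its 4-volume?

For a regular n-simplex with edge a, V = (a^n / n!)·√((n+1)/2^n). With a=6.7, n=4: V ≈ 46.9367.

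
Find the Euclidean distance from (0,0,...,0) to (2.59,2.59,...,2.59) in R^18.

d = √(2.59² + 2.59² + ... + 2.59²) [18 terms] = √(18·2.59²) = 2.59√18 ≈ 10.9884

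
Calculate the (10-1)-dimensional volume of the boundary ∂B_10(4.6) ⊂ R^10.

S_10(4.6) = 2·π^(10/2)·(4.6)^9 / Γ(10/2) ≈ 2.35174e+07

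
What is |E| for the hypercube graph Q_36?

The 36-cube has n·2^(n-1) = 36·2^35 = 36·34359738368 = 1236950581248 edges.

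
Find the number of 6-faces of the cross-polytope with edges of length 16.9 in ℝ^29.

An n-cross-polytope has 2^(k+1)·C(n,k+1) k-faces. Here 2^7·C(29,7) = 128·1560780 = 199779840.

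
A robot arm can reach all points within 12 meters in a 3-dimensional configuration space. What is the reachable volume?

Volume = π^{3/2}·(12)^3/Γ(5/2) = 2304·π ≈ 7238.23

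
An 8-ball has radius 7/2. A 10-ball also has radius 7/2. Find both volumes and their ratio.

V_8(3.5) ≈ 91397.1. V_10(3.5) ≈ 703475. Ratio V_8/V_10 ≈ 0.1299.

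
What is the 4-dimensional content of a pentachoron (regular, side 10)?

Volume = 10^4 · √(5/2^4) / 4! ≈ 232.924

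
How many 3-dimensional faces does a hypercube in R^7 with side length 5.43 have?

f_3(7-cube) = (7 choose 3) · 2^4 = 560.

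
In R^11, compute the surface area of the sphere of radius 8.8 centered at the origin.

|∂B_11(8.8)| ≈ 5.77197e+10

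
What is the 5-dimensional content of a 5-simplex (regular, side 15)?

V_5 = √(6) · 15^5 / (5! · 2^(5/2)) ≈ 2740.16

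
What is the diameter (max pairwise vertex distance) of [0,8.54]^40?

||(8.54,8.54,...,8.54)|| = √(40)·8.54 ≈ 54.0117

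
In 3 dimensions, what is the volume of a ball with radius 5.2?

V_3(5.2) = π^(3/2) · (5.2)^3 / Γ(3/2 + 1) ≈ 588.977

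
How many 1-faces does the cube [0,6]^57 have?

The 57-cube has n·2^(n-1) = 57·2^56 = 57·72057594037927936 = 4107282860161892352 edges.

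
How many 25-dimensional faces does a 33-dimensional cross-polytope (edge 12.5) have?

Each 25-face is the convex hull of 26 vertices, one chosen as ±e_i from each of 26 distinct axes: 2^26·C(33,26) = 286692288233472.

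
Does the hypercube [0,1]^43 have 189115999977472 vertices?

False. The 43-cube has 2^43 = 8796093022208 vertices.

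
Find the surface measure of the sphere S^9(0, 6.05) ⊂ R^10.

S_10(6.05) = 2·π^(10/2)·(6.05)^9 / Γ(10/2) ≈ 2.76928e+08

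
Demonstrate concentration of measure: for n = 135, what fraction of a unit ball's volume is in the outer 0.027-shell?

1 - (1-0.027)^135 ≈ 0.975155 ≈ 97.52%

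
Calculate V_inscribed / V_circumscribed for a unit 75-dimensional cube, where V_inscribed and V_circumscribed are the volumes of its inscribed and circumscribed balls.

V_in / V_out = (r_in/r_out)^75 = (1/√75)^75 = 75^(-75/2) ≈ 4.84398e-71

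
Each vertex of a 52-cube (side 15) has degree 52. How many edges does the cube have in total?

Each of the 2^52 = 4503599627370496 vertices has degree 52; total edges = 52·2^52/2 = 117093590311632896.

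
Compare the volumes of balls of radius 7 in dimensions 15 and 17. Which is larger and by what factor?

V_15(7) ≈ 1.81093e+12, V_17(7) ≈ 3.27965e+13. The 17-ball is larger by a factor of 18.11.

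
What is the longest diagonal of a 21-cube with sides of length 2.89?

The space diagonal of an n-cube of side s is s√n. Here 2.89·√21 ≈ 13.2436.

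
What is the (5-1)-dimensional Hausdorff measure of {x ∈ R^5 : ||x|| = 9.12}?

|∂B_5(9.12)| ≈ 182074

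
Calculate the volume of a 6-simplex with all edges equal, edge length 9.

For a regular n-simplex with edge a, V = (a^n / n!)·√((n+1)/2^n). With a=9, n=6: V ≈ 244.108.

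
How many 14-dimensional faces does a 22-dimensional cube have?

f_14(22-cube) = (22 choose 14) · 2^8 = 81861120.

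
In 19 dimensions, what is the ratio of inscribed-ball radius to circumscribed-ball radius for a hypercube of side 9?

r_in = 9/2 (half the side); r_out = 9√19/2 (half the diagonal). Ratio = 1/√19 ≈ 0.229416.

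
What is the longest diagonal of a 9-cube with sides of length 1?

||(1,1,...,1)|| = √(9)·1 = 3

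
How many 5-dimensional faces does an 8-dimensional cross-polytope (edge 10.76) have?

Number of 5-faces = 2^(5+1) · C(8,5+1) = 64 · 28 = 1792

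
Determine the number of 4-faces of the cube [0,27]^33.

f_4(33-cube) = (33 choose 4) · 2^29 = 21968757719040.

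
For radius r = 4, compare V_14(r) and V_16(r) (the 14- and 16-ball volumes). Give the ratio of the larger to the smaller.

V_14(4) ≈ 1.60864e+08, V_16(4) ≈ 1.01074e+09. The 16-ball is larger by a factor of 6.283.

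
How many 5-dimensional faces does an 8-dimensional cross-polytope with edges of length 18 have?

Number of 5-faces = 2^(5+1) · C(8,5+1) = 64 · 28 = 1792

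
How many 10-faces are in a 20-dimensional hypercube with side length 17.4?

An n-cube has C(n,k)·2^(n-k) k-faces. Here C(20,10)·2^10 = 184756·1024 = 189190144.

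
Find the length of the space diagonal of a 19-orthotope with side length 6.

||(6,6,...,6)|| = √(19)·6 ≈ 26.1534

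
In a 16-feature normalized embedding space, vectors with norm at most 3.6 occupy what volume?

The n-ball volume is π^(n/2)·r^n/Γ(n/2+1). With n=16, r=3.6: V ≈ 1.87292e+08.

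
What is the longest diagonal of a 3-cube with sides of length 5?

||(5,5,...,5)|| = √(3)·5 ≈ 8.66025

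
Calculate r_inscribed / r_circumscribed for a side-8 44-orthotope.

r_in = 8/2 (half the side); r_out = 8√44/2 (half the diagonal). Ratio = 1/√44 ≈ 0.150756.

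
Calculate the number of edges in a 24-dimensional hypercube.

The 24-cube has n·2^(n-1) = 24·2^23 = 24·8388608 = 201326592 edges.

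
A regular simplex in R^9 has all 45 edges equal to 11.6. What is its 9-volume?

V = (11.6^9 / 9!) · √((9+1) / 2^9) ≈ 1464.62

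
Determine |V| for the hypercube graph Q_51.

The 51-cube has 2^51 = 2251799813685248 vertices.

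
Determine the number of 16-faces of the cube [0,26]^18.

An n-cube has C(n,k)·2^(n-k) k-faces. Here C(18,16)·2^2 = 153·4 = 612.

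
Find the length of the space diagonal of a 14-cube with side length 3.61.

d = √(3.61² + 3.61² + ... + 3.61²) [14 terms] = √(14·3.61²) = 3.61√14 ≈ 13.5074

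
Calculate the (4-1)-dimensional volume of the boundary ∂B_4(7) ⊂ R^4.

S_4(7) = 2·π^(4/2)·(7)^3 / Γ(4/2) = 686·π^2 ≈ 6770.55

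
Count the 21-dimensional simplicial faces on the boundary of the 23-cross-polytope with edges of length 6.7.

f_21(23-orthoplex) = 2^22 · (23 choose 22) = 96468992.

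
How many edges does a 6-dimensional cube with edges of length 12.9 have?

An n-cube has n·2^(n-1) edges. With n = 6: 6·32 = 192.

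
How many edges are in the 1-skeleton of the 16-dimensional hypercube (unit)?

The 16-cube has n·2^(n-1) = 16·2^15 = 16·32768 = 524288 edges.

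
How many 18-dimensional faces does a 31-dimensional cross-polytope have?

An n-cross-polytope has 2^(k+1)·C(n,k+1) k-faces. Here 2^19·C(31,19) = 524288·141120525 = 73987797811200.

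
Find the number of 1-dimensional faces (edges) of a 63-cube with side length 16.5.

Number of 1-faces = C(63,1)·2^(63-1) = 63·4611686018427387904 = 290536219160925437952.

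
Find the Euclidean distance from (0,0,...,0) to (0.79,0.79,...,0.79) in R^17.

d = √(0.79² + 0.79² + ... + 0.79²) [17 terms] = √(17·0.79²) = 0.79√17 ≈ 3.25725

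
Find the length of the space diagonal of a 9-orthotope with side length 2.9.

The space diagonal of an n-cube of side s is s√n. Here 2.9·√9 = 8.7.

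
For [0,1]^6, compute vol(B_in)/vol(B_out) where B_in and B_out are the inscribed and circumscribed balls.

Volume scales as r^n, and r_in/r_out = 1/√6, giving (1/√6)^6 ≈ 0.00462963.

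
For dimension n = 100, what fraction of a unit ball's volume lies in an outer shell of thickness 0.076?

1 - (1-0.076)^100 ≈ 0.999631 ≈ 99.9631%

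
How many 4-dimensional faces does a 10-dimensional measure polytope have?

Number of 4-faces = C(10,4) · 2^(10-4) = 210 · 64 = 13440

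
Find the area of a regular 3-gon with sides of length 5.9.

Area = (√3/4) · 5.9² = 15.0732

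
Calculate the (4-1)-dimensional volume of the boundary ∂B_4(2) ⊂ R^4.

S = n·V_n(r)/r = 4·V_4(2)/2 (volume-to-surface relation), giving 16·π^2 ≈ 157.914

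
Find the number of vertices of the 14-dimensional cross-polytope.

The vertices are ±e_1, ..., ±e_14, so there are 2·14 = 28.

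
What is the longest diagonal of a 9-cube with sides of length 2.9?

||(2.9,2.9,...,2.9)|| = √(9)·2.9 = 8.7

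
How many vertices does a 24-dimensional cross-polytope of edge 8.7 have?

The 24-dimensional cross-polytope has 2n = 2·24 = 48 vertices.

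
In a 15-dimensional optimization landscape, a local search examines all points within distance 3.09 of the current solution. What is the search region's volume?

The n-ball volume is π^(n/2)·r^n/Γ(n/2+1). With n=15, r=3.09: V ≈ 8.52721e+06.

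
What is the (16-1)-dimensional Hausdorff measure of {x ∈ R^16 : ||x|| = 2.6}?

S_16(2.6) = 2·π^(16/2)·(2.6)^15 / Γ(16/2) ≈ 6.31537e+06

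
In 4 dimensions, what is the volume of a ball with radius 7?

Volume = π^{4/2}·(7)^4/Γ(3) = 2401·π^2/2 ≈ 11848.5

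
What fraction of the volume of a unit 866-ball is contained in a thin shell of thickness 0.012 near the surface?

V(inner)/V(outer) = ((1-0.012)/1)^866 ≈ 2.881e-05, so the shell fraction is 0.999971.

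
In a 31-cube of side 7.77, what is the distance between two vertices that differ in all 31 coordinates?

d = √(7.77² + 7.77² + ... + 7.77²) [31 terms] = √(31·7.77²) = 7.77√31 ≈ 43.2615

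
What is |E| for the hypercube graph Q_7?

The 7-cube has n·2^(n-1) = 7·2^6 = 7·64 = 448 edges.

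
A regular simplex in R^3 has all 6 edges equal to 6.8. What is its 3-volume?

Volume = (√2/12) · 6.8³ = 37.0562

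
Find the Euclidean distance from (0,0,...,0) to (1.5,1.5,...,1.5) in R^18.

||(1.5,1.5,...,1.5)|| = √(18)·1.5 ≈ 6.36396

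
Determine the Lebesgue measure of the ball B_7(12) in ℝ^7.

V = 191102976·π^3/35 ≈ 1.69297e+08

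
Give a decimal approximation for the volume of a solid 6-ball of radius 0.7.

Volume = π^{6/2}·(0.7)^6/Γ(4) ≈ 0.607976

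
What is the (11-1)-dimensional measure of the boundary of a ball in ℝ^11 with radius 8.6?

S = n·V_n(r)/r = 11·V_11(8.6)/8.6 (volume-to-surface relation), giving 4.58651e+10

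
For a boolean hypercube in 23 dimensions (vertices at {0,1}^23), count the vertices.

Number of vertices = 2^23 = 8388608.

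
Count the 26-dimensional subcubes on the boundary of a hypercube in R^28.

Number of 26-faces = C(28,26) · 2^(28-26) = 378 · 4 = 1512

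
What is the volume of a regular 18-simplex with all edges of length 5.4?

For a regular n-simplex with edge a, V = (a^n / n!)·√((n+1)/2^n). With a=5.4, n=18: V ≈ 2.027e-05.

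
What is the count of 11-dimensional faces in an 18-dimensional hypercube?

An n-cube has C(n,k)·2^(n-k) k-faces. Here C(18,11)·2^7 = 31824·128 = 4073472.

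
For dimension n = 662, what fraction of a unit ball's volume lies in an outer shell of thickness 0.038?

1 - (1-0.038)^662 ≈ 1 - 7.276e-12 ≈ (100 - 7.28e-10)%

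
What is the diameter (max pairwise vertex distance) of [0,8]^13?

||(8,8,...,8)|| = √(13)·8 ≈ 28.8444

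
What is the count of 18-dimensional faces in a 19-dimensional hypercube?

Choose 18 of 19 axes to span the face (C(19,18) = 19 ways), then fix each of the remaining 1 coordinate at one of its two extreme values (2^1 = 2 ways): 19·2 = 38.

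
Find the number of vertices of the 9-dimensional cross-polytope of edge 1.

Number of vertices = 2n = 18.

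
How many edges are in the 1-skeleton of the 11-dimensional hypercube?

Each of the 2^11 = 2048 vertices has degree 11; total edges = 11·2^11/2 = 11264.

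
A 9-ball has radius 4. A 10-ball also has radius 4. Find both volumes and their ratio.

V_9(4) ≈ 864684. V_10(4) ≈ 2.67404e+06. Ratio V_9/V_10 ≈ 0.3234.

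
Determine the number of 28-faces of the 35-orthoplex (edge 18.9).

An n-cross-polytope has 2^(k+1)·C(n,k+1) k-faces. Here 2^29·C(35,29) = 536870912·1623160 = 871427389521920.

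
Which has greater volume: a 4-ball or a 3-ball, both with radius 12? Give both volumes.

V_4(12) ≈ 102328. V_3(12) ≈ 7238.23. The 4-ball is larger.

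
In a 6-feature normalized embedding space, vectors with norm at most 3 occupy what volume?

V_6(3) = π^(6/2) · (3)^6 / Γ(6/2 + 1) = 243·π^3/2 ≈ 3767.26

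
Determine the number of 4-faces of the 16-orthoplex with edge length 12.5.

f_4(16-orthoplex) = 2^5 · (16 choose 5) = 139776.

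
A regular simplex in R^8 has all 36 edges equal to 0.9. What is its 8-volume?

V_8 = √(9) · 0.9^8 / (8! · 2^(8/2)) ≈ 2.0018e-06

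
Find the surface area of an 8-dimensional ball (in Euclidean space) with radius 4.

The surface area of an n-ball is 2π^(n/2) r^(n-1) / Γ(n/2). For n=8, r=4: 16384·π^4/3 ≈ 531984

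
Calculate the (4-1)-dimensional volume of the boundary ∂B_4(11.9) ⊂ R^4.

S_4(11.9) = 2·π^(4/2)·(11.9)^3 / Γ(4/2) ≈ 33263.7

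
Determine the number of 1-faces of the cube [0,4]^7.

Choose 1 of 7 axes to span the face (C(7,1) = 7 ways), then fix each of the remaining 6 coordinates at one of its two extreme values (2^6 = 64 ways): 7·64 = 448.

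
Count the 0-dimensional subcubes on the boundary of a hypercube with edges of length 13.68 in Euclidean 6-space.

An n-cube has C(n,k)·2^(n-k) k-faces. Here C(6,0)·2^6 = 1·64 = 64.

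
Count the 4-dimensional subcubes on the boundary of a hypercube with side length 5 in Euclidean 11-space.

Number of 4-faces = C(11,4) · 2^(11-4) = 330 · 128 = 42240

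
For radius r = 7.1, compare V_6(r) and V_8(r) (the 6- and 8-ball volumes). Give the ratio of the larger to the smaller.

V_6(7.1) ≈ 661985, V_8(7.1) ≈ 2.62093e+07. The 8-ball is larger by a factor of 39.59.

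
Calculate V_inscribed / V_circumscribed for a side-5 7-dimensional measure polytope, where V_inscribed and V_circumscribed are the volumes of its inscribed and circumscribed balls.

Volume scales as r^n, and r_in/r_out = 1/√7, giving (1/√7)^7 ≈ 0.00110194.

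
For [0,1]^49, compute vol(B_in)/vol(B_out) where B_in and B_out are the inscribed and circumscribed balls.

V_in/V_out = n^(-n/2) = 49^(-49/2) ≈ 3.89221e-42.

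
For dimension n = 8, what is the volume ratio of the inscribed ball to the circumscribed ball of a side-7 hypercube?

V_in / V_out = (r_in/r_out)^8 = (1/√8)^8 = 8^(-8/2) ≈ 0.000244141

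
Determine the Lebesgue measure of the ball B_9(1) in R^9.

V = 32·π^4/945 ≈ 3.29851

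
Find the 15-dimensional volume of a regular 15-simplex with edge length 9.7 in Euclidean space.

V_15 = √(16) · 9.7^15 / (15! · 2^(15/2)) ≈ 10.7007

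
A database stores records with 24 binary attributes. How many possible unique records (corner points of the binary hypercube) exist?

An n-cube has 2^n vertices; for n = 24 that is 2^24 = 16777216.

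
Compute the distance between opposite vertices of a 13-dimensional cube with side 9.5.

d = √(9.5² + 9.5² + ... + 9.5²) [13 terms] = √(13·9.5²) = 9.5√13 ≈ 34.2527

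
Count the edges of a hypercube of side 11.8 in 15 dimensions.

The 15-cube has n·2^(n-1) = 15·2^14 = 15·16384 = 245760 edges.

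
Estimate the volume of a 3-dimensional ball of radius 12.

V = 2304·π ≈ 7238.23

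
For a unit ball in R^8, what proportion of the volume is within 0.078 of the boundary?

1 - (1-0.078)^8 ≈ 0.477787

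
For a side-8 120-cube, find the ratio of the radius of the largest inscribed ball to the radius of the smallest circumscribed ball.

r_in = 8/2 (half the side); r_out = 8√120/2 (half the diagonal). Ratio = 1/√120 ≈ 0.0912871.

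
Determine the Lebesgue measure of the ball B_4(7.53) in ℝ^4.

V_4(7.53) = π^(4/2) · (7.53)^4 / Γ(4/2 + 1) ≈ 15865.3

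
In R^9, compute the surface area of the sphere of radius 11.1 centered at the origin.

S_9(11.1) = 2·π^(9/2)·(11.1)^8 / Γ(9/2) ≈ 6.84138e+09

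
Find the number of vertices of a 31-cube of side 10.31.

An n-cube has 2^n vertices; for n = 31 that is 2^31 = 2147483648.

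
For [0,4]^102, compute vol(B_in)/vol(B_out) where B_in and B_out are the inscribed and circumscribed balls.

Volume scales as r^n, and r_in/r_out = 1/√102, giving (1/√102)^102 ≈ 3.64243e-103.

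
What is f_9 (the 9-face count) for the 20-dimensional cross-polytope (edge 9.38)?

An n-cross-polytope has 2^(k+1)·C(n,k+1) k-faces. Here 2^10·C(20,10) = 1024·184756 = 189190144.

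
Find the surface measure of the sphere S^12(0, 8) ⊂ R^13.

S = n·V_n(r)/r = 13·V_13(8)/8 (volume-to-surface relation), giving 8796093022208·π^6/10395 ≈ 8.13513e+11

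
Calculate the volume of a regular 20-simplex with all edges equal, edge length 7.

For a regular n-simplex with edge a, V = (a^n / n!)·√((n+1)/2^n). With a=7, n=20: V ≈ 0.000146773.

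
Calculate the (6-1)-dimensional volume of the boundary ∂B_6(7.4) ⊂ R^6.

The surface area of an n-ball is 2π^(n/2) r^(n-1) / Γ(n/2). For n=6, r=7.4: 688031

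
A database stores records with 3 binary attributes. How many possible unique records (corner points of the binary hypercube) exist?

Each vertex is a binary string of length 3, so there are 2^3 = 8.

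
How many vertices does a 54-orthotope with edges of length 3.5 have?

Each vertex is a binary string of length 54, so there are 2^54 = 18014398509481984.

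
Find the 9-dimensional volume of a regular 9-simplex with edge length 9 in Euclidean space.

V_9 = √(10) · 9^9 / (9! · 2^(9/2)) ≈ 149.205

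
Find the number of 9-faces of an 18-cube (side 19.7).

Choose 9 of 18 axes to span the face (C(18,9) = 48620 ways), then fix each of the remaining 9 coordinates at one of its two extreme values (2^9 = 512 ways): 48620·512 = 24893440.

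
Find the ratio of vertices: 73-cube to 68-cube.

The 73-cube has 2^73 = 9444732965739290427392 vertices. The 68-cube has 2^68 = 295147905179352825856 vertices. Ratio: 9444732965739290427392/295147905179352825856 = 32.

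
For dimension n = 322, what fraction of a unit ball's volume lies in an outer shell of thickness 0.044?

1 - (1-0.044)^322 ≈ 0.9999994902 ≈ 99.999949%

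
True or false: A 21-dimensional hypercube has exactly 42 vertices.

False. The 21-cube has 2^21 = 2097152 vertices.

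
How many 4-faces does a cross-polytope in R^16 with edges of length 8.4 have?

f_4(16-orthoplex) = 2^5 · (16 choose 5) = 139776.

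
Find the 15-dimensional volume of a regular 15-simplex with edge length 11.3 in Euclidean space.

Volume = 11.3^15 · √(16/2^15) / 15! ≈ 105.685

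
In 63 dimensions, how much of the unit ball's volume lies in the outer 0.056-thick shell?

1 - (1-0.056)^63 ≈ 0.973501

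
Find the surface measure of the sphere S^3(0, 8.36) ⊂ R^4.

|∂B_4(8.36)| ≈ 11533.2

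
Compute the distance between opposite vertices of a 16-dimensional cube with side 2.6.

||(2.6,2.6,...,2.6)|| = √(16)·2.6 = 10.4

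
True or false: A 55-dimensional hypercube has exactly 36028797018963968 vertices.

True. The 55-cube has 2^55 = 36028797018963968 vertices.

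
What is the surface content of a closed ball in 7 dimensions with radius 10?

S_7(10) = 2·π^(7/2)·(10)^6 / Γ(7/2) = 3200000·π^3/3 ≈ 3.30734e+07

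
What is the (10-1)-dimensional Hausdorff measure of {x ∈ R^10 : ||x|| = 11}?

S_10(11) = 2·π^(10/2)·(11)^9 / Γ(10/2) = 2357947691·π^5/12 ≈ 6.01315e+10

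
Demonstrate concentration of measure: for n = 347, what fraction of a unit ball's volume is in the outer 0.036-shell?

1 - (1-0.036)^347 ≈ 0.9999970165 ≈ 99.999702%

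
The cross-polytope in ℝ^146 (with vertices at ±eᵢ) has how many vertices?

An n-cross-polytope has 2n vertices; here n = 146, giving 292.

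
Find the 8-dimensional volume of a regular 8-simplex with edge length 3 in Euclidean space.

For a regular n-simplex with edge a, V = (a^n / n!)·√((n+1)/2^n). With a=3, n=8: V ≈ 0.0305106.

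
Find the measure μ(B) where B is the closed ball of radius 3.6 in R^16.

Volume = π^{16/2}·(3.6)^16/Γ(9) ≈ 1.87292e+08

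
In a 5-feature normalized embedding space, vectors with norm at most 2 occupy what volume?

V = 256·π^2/15 ≈ 168.441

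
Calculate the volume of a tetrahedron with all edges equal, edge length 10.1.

Volume = (√2/12) · 10.1³ = 121.422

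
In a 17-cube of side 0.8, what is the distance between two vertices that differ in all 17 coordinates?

The space diagonal of an n-cube of side s is s√n. Here 0.8·√17 ≈ 3.29848.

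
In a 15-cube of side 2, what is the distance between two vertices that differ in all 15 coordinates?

The space diagonal of an n-cube of side s is s√n. Here 2·√15 ≈ 7.74597.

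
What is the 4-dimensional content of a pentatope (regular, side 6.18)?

V_4 = √(5) · 6.18^4 / (4! · 2^(4/2)) ≈ 33.9756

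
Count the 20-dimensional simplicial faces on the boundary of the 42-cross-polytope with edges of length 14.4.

An n-cross-polytope has 2^(k+1)·C(n,k+1) k-faces. Here 2^21·C(42,21) = 2097152·538257874440 = 1128808577897594880.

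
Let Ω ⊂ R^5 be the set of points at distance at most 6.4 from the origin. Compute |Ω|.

The n-ball volume is π^(n/2)·r^n/Γ(n/2+1). With n=5, r=6.4: V ≈ 56519.5.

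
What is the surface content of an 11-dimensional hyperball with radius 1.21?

The surface area of an n-ball is 2π^(n/2) r^(n-1) / Γ(n/2). For n=11, r=1.21: 139.428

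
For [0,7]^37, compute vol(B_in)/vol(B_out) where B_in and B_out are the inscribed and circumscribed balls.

V_in / V_out = (r_in/r_out)^37 = (1/√37)^37 = 37^(-37/2) ≈ 9.73348e-30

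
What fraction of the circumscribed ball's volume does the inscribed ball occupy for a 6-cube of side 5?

Volume scales as r^n, and r_in/r_out = 1/√6, giving (1/√6)^6 ≈ 0.00462963.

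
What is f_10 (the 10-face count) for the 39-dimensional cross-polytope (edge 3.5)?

f_10(39-orthoplex) = 2^11 · (39 choose 11) = 3432562778112.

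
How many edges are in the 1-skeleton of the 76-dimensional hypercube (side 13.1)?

Each of the 2^76 = 75557863725914323419136 vertices has degree 76; total edges = 76·2^76/2 = 2871198821584744289927168.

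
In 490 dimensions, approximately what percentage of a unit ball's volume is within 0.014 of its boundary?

1 - (1-0.014)^490 ≈ 0.999001 ≈ 99.90%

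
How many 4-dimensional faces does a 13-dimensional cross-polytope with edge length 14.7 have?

Number of 4-faces = 2^(4+1) · C(13,4+1) = 32 · 1287 = 41184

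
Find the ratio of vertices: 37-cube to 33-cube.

The 37-cube has 2^37 = 137438953472 vertices. The 33-cube has 2^33 = 8589934592 vertices. Ratio: 137438953472/8589934592 = 16.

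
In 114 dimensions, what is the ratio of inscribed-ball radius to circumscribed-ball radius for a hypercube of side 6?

For an n-cube of any side s, the inradius is s/2 and the circumradius is s√n/2, so the ratio is 1/√114 ≈ 0.0936586.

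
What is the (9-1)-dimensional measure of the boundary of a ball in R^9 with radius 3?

|∂B_9(3)| = 69984·π^4/35 ≈ 194774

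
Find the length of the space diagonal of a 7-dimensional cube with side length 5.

||(5,5,...,5)|| = √(7)·5 ≈ 13.2288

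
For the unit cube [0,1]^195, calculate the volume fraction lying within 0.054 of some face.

Shell fraction = 1 - (1-0.108)^195 ≈ 1 - 2.095e-10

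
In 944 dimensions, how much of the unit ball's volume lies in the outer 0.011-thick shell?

Shell fraction = 1 - (1-0.011)^944 ≈ 0.999971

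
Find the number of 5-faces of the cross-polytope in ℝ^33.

Each 5-face is the convex hull of 6 vertices, one chosen as ±e_i from each of 6 distinct axes: 2^6·C(33,6) = 70884352.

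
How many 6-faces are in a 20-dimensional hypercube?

Choose 6 of 20 axes to span the face (C(20,6) = 38760 ways), then fix each of the remaining 14 coordinates at one of its two extreme values (2^14 = 16384 ways): 38760·16384 = 635043840.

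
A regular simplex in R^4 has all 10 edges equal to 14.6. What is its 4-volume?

V_4 = √(5) · 14.6^4 / (4! · 2^(4/2)) ≈ 1058.34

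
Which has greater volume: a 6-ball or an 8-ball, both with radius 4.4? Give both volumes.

V_6(4.4) ≈ 37498.5. V_8(4.4) ≈ 570177. The 8-ball is larger.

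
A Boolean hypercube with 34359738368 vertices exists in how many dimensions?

2^n = 34359738368 ⇒ n = log_2(34359738368) = 35.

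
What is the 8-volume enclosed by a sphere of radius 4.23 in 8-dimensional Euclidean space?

V_8(4.23) = π^(8/2) · (4.23)^8 / Γ(8/2 + 1) ≈ 416017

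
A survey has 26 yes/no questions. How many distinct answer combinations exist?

The 26-cube has 2^26 = 67108864 vertices.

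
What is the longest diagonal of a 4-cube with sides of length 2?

||(2,2,...,2)|| = √(4)·2 = 4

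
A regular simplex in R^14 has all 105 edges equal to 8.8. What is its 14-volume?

For a regular n-simplex with edge a, V = (a^n / n!)·√((n+1)/2^n). With a=8.8, n=14: V ≈ 5.79675.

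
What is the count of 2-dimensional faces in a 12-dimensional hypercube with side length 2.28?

Number of 2-faces = C(12,2) · 2^(12-2) = 66 · 1024 = 67584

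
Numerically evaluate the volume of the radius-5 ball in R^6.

Volume = π^{6/2}·(5)^6/Γ(4) = 15625·π^3/6 ≈ 80745.5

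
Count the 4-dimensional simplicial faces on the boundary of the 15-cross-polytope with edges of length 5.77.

Number of 4-faces = 2^(4+1) · C(15,4+1) = 32 · 3003 = 96096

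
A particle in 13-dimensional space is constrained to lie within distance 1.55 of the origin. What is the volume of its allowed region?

The n-ball volume is π^(n/2)·r^n/Γ(n/2+1). With n=13, r=1.55: V ≈ 271.427.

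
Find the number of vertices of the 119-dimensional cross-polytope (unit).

Number of vertices = 2n = 238.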